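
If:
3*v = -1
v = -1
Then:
No Solution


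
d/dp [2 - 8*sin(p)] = -8*cos(p)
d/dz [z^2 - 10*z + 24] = 2*z - 10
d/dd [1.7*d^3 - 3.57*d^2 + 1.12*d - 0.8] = 5.1*d^2 - 7.14*d + 1.12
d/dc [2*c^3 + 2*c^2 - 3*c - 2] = 6*c^2 + 4*c - 3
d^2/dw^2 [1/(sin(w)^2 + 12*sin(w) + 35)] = 2*(-2*sin(w)^4 - 18*sin(w)^3 + sin(w)^2 + 246*sin(w) + 109)/(sin(w)^2 + 12*sin(w) + 35)^3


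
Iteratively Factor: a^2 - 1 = (a + 1)*(a - 1)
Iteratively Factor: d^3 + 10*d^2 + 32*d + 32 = (d + 4)*(d^2 + 6*d + 8) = (d + 2)*(d + 4)*(d + 4)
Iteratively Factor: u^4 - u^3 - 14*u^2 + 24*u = (u)*(u^3 - u^2 - 14*u + 24) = u*(u - 2)*(u^2 + u - 12) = u*(u - 3)*(u - 2)*(u + 4)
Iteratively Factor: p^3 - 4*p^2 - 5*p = (p + 1)*(p^2 - 5*p) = (p - 5)*(p + 1)*(p)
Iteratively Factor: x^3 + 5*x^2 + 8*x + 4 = (x + 2)*(x^2 + 3*x + 2) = (x + 2)^2*(x + 1)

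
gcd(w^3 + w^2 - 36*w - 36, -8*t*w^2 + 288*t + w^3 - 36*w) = w^2 - 36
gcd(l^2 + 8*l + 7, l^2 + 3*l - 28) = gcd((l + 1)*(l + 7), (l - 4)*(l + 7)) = l + 7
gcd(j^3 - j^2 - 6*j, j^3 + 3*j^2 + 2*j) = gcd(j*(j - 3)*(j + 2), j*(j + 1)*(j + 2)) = j^2 + 2*j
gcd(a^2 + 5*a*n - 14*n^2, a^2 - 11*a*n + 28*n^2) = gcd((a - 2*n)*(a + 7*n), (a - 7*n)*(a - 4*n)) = 1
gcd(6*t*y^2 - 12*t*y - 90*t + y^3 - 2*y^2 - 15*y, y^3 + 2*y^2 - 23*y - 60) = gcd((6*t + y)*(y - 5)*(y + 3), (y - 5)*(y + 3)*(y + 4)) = y^2 - 2*y - 15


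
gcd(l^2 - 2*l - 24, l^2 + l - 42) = l - 6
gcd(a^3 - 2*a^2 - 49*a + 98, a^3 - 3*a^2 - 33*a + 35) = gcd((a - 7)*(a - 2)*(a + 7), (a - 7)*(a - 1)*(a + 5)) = a - 7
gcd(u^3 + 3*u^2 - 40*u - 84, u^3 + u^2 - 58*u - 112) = u^2 + 9*u + 14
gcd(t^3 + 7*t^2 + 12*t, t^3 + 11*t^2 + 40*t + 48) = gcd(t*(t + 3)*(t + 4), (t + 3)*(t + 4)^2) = t^2 + 7*t + 12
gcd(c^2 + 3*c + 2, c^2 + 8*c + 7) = c + 1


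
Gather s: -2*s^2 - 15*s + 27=-2*s^2 - 15*s + 27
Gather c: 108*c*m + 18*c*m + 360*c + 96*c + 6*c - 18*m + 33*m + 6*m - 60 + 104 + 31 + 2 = c*(126*m + 462) + 21*m + 77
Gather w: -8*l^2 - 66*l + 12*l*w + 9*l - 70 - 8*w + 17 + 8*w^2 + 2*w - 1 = -8*l^2 - 57*l + 8*w^2 + w*(12*l - 6) - 54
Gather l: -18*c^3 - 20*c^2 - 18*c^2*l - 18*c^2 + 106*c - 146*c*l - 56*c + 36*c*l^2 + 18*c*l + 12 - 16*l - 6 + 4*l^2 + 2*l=-18*c^3 - 38*c^2 + 50*c + l^2*(36*c + 4) + l*(-18*c^2 - 128*c - 14) + 6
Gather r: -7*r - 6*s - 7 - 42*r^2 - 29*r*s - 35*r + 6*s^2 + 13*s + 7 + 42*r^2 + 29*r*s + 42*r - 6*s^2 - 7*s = 0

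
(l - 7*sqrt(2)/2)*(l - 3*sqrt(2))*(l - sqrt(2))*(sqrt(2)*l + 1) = sqrt(2)*l^4 - 14*l^3 + 53*sqrt(2)*l^2/2 - 8*l - 21*sqrt(2)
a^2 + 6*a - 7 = (a - 1)*(a + 7)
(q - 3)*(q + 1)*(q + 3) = q^3 + q^2 - 9*q - 9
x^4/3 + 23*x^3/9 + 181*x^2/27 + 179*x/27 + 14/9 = (x/3 + 1)*(x + 1/3)*(x + 2)*(x + 7/3)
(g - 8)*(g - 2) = g^2 - 10*g + 16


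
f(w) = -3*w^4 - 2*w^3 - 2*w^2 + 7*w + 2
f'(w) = -12*w^3 - 6*w^2 - 4*w + 7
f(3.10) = -332.16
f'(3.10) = -420.55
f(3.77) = -713.22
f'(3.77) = -736.35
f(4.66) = -1625.90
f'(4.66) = -1356.27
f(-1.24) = -13.03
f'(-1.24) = 25.61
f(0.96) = 2.56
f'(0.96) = -12.99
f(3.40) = -476.83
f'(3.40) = -547.61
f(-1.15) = -10.90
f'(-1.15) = 21.92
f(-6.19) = -4047.98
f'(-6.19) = 2647.98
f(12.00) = -65866.00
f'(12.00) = -21641.00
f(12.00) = -65866.00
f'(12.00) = -21641.00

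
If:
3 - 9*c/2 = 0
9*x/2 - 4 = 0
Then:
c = 2/3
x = 8/9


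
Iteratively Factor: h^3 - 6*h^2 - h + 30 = (h - 5)*(h^2 - h - 6) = (h - 5)*(h + 2)*(h - 3)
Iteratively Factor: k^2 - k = (k - 1)*(k)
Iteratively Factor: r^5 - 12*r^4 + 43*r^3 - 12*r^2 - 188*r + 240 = (r - 3)*(r^4 - 9*r^3 + 16*r^2 + 36*r - 80) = (r - 5)*(r - 3)*(r^3 - 4*r^2 - 4*r + 16) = (r - 5)*(r - 3)*(r + 2)*(r^2 - 6*r + 8) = (r - 5)*(r - 3)*(r - 2)*(r + 2)*(r - 4)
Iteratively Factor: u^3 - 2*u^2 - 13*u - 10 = (u - 5)*(u^2 + 3*u + 2) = (u - 5)*(u + 2)*(u + 1)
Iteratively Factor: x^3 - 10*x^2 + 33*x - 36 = (x - 4)*(x^2 - 6*x + 9) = (x - 4)*(x - 3)*(x - 3)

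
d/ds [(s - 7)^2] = 2*s - 14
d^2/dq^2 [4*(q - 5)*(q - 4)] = 8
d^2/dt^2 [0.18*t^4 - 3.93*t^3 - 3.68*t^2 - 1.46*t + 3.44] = 2.16*t^2 - 23.58*t - 7.36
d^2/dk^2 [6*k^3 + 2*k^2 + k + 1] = 36*k + 4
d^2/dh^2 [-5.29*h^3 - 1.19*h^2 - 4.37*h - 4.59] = -31.74*h - 2.38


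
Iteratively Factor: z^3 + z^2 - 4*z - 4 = (z + 1)*(z^2 - 4) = (z - 2)*(z + 1)*(z + 2)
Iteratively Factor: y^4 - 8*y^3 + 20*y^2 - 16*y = (y)*(y^3 - 8*y^2 + 20*y - 16) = y*(y - 2)*(y^2 - 6*y + 8) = y*(y - 4)*(y - 2)*(y - 2)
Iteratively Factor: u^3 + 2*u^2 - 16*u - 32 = (u - 4)*(u^2 + 6*u + 8) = (u - 4)*(u + 2)*(u + 4)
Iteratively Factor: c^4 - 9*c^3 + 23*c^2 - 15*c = (c - 1)*(c^3 - 8*c^2 + 15*c) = (c - 5)*(c - 1)*(c^2 - 3*c) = c*(c - 5)*(c - 1)*(c - 3)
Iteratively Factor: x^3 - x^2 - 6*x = (x)*(x^2 - x - 6) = x*(x + 2)*(x - 3)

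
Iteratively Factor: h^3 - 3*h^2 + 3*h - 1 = (h - 1)*(h^2 - 2*h + 1) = (h - 1)^2*(h - 1)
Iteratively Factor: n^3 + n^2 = (n)*(n^2 + n) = n^2*(n + 1)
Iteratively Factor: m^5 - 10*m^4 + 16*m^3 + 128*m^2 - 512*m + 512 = (m - 4)*(m^4 - 6*m^3 - 8*m^2 + 96*m - 128) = (m - 4)^2*(m^3 - 2*m^2 - 16*m + 32) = (m - 4)^2*(m + 4)*(m^2 - 6*m + 8) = (m - 4)^2*(m - 2)*(m + 4)*(m - 4)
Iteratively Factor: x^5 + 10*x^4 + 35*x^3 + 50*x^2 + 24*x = (x + 4)*(x^4 + 6*x^3 + 11*x^2 + 6*x) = (x + 3)*(x + 4)*(x^3 + 3*x^2 + 2*x) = (x + 1)*(x + 3)*(x + 4)*(x^2 + 2*x) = (x + 1)*(x + 2)*(x + 3)*(x + 4)*(x)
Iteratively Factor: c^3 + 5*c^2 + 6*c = (c + 3)*(c^2 + 2*c) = (c + 2)*(c + 3)*(c)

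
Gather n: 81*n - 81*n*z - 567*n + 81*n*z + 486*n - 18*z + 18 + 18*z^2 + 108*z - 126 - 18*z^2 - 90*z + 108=0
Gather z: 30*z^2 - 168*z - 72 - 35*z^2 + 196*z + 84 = -5*z^2 + 28*z + 12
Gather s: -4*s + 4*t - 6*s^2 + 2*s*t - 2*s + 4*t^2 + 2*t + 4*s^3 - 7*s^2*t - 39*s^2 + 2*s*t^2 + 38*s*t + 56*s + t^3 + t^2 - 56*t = 4*s^3 + s^2*(-7*t - 45) + s*(2*t^2 + 40*t + 50) + t^3 + 5*t^2 - 50*t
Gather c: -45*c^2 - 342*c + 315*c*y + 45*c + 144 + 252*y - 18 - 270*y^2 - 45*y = -45*c^2 + c*(315*y - 297) - 270*y^2 + 207*y + 126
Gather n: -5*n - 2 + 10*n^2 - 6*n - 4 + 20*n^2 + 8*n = 30*n^2 - 3*n - 6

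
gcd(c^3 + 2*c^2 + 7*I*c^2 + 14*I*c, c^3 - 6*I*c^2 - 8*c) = c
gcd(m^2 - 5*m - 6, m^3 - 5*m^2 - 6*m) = m^2 - 5*m - 6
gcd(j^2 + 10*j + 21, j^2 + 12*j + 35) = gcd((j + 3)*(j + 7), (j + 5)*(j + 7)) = j + 7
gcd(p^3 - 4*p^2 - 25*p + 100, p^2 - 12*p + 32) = p - 4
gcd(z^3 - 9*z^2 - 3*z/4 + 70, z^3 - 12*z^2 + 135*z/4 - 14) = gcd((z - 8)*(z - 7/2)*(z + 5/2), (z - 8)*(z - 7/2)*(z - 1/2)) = z^2 - 23*z/2 + 28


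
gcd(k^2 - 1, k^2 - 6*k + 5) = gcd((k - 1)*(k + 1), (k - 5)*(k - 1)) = k - 1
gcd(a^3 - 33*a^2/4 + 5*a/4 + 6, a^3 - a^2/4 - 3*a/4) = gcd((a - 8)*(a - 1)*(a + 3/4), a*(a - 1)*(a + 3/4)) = a^2 - a/4 - 3/4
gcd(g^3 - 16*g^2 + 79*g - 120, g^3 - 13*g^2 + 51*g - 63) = g - 3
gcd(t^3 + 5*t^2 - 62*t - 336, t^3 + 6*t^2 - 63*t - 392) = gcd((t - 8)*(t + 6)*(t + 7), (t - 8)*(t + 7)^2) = t^2 - t - 56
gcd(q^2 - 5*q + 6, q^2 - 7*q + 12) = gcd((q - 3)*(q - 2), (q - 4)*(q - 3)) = q - 3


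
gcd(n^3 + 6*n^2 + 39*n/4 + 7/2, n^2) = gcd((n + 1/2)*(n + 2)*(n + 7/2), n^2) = 1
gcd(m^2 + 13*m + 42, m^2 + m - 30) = m + 6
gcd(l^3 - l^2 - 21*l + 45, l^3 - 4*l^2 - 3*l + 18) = l^2 - 6*l + 9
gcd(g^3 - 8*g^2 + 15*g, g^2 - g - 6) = g - 3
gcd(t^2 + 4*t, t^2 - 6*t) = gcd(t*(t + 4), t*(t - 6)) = t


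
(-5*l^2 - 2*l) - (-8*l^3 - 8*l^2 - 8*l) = 8*l^3 + 3*l^2 + 6*l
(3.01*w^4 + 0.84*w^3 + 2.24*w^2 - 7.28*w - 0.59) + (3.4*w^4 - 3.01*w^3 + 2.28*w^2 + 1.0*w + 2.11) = 6.41*w^4 - 2.17*w^3 + 4.52*w^2 - 6.28*w + 1.52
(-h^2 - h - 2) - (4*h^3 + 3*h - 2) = -4*h^3 - h^2 - 4*h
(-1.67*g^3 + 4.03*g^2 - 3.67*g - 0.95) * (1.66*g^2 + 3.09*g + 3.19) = -2.7722*g^5 + 1.5295*g^4 + 1.0332*g^3 - 0.0615999999999985*g^2 - 14.6428*g - 3.0305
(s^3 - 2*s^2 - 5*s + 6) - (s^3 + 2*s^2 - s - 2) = -4*s^2 - 4*s + 8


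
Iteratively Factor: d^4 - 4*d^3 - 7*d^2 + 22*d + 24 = (d - 4)*(d^3 - 7*d - 6) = (d - 4)*(d - 3)*(d^2 + 3*d + 2) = (d - 4)*(d - 3)*(d + 2)*(d + 1)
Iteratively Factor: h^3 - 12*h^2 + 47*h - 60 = (h - 3)*(h^2 - 9*h + 20) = (h - 4)*(h - 3)*(h - 5)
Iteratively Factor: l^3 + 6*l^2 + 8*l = (l + 4)*(l^2 + 2*l) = (l + 2)*(l + 4)*(l)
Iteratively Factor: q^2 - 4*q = (q - 4)*(q)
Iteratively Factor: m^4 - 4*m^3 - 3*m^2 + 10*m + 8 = (m - 4)*(m^3 - 3*m - 2) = (m - 4)*(m - 2)*(m^2 + 2*m + 1) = (m - 4)*(m - 2)*(m + 1)*(m + 1)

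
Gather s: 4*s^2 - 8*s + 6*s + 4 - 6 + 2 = 4*s^2 - 2*s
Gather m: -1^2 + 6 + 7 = 12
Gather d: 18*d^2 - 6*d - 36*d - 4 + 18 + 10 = 18*d^2 - 42*d + 24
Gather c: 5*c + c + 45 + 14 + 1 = 6*c + 60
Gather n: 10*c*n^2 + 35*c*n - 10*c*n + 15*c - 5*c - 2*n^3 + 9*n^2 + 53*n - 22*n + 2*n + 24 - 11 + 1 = 10*c - 2*n^3 + n^2*(10*c + 9) + n*(25*c + 33) + 14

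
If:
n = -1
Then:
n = -1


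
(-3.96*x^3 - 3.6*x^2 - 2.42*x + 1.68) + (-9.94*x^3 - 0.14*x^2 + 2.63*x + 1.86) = -13.9*x^3 - 3.74*x^2 + 0.21*x + 3.54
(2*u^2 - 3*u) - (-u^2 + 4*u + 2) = 3*u^2 - 7*u - 2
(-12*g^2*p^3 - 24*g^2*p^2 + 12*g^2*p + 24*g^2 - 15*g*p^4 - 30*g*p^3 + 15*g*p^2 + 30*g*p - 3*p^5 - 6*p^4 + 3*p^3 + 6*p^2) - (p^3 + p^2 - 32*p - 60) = -12*g^2*p^3 - 24*g^2*p^2 + 12*g^2*p + 24*g^2 - 15*g*p^4 - 30*g*p^3 + 15*g*p^2 + 30*g*p - 3*p^5 - 6*p^4 + 2*p^3 + 5*p^2 + 32*p + 60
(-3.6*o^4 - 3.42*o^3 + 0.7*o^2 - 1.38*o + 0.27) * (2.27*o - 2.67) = -8.172*o^5 + 1.8486*o^4 + 10.7204*o^3 - 5.0016*o^2 + 4.2975*o - 0.7209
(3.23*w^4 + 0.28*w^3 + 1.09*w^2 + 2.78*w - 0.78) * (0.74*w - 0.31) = 2.3902*w^5 - 0.7941*w^4 + 0.7198*w^3 + 1.7193*w^2 - 1.439*w + 0.2418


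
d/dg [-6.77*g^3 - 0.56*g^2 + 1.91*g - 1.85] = -20.31*g^2 - 1.12*g + 1.91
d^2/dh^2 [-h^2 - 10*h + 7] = -2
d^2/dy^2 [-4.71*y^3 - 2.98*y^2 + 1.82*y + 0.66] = -28.26*y - 5.96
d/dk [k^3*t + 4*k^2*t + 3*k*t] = t*(3*k^2 + 8*k + 3)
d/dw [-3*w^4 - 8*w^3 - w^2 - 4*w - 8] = -12*w^3 - 24*w^2 - 2*w - 4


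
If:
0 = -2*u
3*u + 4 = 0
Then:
No Solution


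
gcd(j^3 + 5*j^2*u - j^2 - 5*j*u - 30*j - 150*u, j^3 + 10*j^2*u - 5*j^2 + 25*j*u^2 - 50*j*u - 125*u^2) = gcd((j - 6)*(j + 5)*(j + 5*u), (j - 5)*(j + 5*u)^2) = j + 5*u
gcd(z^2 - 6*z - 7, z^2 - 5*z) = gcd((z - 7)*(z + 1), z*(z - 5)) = 1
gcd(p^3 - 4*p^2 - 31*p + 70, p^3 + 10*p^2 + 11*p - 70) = p^2 + 3*p - 10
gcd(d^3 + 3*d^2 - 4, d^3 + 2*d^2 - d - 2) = d^2 + d - 2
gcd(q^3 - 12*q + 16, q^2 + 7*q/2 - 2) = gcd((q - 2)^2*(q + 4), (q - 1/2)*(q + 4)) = q + 4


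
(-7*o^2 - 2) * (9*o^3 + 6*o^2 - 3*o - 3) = -63*o^5 - 42*o^4 + 3*o^3 + 9*o^2 + 6*o + 6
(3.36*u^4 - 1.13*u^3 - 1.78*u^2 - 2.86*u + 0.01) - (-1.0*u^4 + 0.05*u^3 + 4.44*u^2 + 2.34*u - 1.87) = 4.36*u^4 - 1.18*u^3 - 6.22*u^2 - 5.2*u + 1.88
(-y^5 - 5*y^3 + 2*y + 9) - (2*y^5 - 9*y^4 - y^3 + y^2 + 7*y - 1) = -3*y^5 + 9*y^4 - 4*y^3 - y^2 - 5*y + 10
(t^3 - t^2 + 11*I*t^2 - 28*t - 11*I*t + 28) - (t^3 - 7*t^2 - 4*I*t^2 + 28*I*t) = 6*t^2 + 15*I*t^2 - 28*t - 39*I*t + 28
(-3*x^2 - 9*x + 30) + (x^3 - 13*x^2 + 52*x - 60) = x^3 - 16*x^2 + 43*x - 30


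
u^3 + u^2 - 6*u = u*(u - 2)*(u + 3)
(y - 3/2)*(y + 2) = y^2 + y/2 - 3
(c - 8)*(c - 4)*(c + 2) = c^3 - 10*c^2 + 8*c + 64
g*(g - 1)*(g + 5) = g^3 + 4*g^2 - 5*g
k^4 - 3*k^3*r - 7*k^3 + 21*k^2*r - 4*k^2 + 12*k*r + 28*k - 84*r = (k - 7)*(k - 2)*(k + 2)*(k - 3*r)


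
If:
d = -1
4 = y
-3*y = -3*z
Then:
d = -1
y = 4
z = 4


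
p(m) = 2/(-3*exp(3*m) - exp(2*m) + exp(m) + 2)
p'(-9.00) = 0.00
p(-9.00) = 1.00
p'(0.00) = 20.00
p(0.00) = -2.00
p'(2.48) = 0.00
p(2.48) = -0.00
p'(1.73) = 0.01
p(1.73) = -0.00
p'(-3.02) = -0.02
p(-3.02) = 0.98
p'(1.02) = 0.09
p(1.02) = -0.03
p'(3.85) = 0.00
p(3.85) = -0.00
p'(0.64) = 0.33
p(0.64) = -0.10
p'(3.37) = 0.00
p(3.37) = -0.00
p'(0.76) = 0.21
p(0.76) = -0.07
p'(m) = 2*(9*exp(3*m) + 2*exp(2*m) - exp(m))/(-3*exp(3*m) - exp(2*m) + exp(m) + 2)^2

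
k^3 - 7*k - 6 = (k - 3)*(k + 1)*(k + 2)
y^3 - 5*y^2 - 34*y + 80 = (y - 8)*(y - 2)*(y + 5)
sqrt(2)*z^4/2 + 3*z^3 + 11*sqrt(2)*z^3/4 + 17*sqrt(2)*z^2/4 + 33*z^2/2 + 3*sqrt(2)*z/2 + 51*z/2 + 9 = (z + 1/2)*(z + 3)*(z + 3*sqrt(2))*(sqrt(2)*z/2 + sqrt(2))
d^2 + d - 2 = (d - 1)*(d + 2)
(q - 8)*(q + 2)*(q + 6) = q^3 - 52*q - 96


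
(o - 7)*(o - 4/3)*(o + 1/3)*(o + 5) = o^4 - 3*o^3 - 301*o^2/9 + 323*o/9 + 140/9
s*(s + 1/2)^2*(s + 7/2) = s^4 + 9*s^3/2 + 15*s^2/4 + 7*s/8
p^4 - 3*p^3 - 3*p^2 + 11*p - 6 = (p - 3)*(p - 1)^2*(p + 2)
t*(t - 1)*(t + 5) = t^3 + 4*t^2 - 5*t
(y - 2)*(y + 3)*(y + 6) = y^3 + 7*y^2 - 36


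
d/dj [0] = 0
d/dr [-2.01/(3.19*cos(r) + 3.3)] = -6.4119*sin(r)/(3.19*cos(r) + 3.3)^2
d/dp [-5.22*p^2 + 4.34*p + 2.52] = 4.34 - 10.44*p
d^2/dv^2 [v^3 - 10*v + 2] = 6*v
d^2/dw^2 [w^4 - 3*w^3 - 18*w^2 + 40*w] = 12*w^2 - 18*w - 36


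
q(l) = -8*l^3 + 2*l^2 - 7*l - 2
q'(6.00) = -847.00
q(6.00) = -1700.00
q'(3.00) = -211.00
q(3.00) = -221.00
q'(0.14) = -6.91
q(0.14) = -2.96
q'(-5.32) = -707.54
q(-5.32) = 1296.39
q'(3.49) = -285.36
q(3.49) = -342.14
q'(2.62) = -161.27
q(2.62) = -150.49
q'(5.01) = -589.36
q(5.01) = -992.88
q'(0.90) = -22.84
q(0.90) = -12.51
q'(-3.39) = -296.37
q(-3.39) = 356.38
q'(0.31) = -8.07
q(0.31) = -4.22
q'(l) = -24*l^2 + 4*l - 7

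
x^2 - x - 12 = (x - 4)*(x + 3)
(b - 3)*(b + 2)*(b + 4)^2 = b^4 + 7*b^3 + 2*b^2 - 64*b - 96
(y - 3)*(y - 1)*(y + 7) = y^3 + 3*y^2 - 25*y + 21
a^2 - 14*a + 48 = (a - 8)*(a - 6)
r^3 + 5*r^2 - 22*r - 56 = (r - 4)*(r + 2)*(r + 7)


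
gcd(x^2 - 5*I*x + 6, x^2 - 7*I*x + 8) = x + I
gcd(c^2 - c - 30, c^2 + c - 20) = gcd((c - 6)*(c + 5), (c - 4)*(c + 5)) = c + 5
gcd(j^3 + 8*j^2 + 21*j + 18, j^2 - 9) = j + 3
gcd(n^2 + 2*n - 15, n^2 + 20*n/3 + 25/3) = n + 5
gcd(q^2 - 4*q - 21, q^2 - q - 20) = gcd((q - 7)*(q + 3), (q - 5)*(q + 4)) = 1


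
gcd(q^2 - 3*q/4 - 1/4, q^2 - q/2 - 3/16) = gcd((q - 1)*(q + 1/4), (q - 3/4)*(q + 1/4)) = q + 1/4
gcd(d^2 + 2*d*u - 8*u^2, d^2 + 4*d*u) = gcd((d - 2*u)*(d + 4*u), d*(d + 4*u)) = d + 4*u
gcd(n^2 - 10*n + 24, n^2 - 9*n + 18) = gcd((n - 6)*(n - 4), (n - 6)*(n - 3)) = n - 6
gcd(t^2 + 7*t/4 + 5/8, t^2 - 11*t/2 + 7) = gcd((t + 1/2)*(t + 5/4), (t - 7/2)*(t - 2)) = 1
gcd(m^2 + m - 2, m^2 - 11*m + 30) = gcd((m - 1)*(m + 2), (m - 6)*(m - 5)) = 1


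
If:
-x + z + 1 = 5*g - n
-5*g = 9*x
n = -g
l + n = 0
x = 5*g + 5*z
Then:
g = 9/59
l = 9/59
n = -9/59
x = -5/59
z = -10/59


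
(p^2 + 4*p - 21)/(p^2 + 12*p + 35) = (p - 3)/(p + 5)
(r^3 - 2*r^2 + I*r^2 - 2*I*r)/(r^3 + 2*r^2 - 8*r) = (r + I)/(r + 4)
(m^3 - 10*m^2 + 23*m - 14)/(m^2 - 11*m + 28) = (m^2 - 3*m + 2)/(m - 4)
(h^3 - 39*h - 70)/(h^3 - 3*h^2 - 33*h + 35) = (h + 2)/(h - 1)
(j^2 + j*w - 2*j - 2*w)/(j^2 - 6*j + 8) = (j + w)/(j - 4)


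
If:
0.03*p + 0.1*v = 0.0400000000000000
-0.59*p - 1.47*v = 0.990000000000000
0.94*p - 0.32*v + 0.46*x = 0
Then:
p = -10.59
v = 3.58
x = 24.13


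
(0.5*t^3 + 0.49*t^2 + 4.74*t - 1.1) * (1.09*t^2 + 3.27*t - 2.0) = 0.545*t^5 + 2.1691*t^4 + 5.7689*t^3 + 13.3208*t^2 - 13.077*t + 2.2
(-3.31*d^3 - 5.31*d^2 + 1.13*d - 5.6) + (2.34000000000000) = -3.31*d^3 - 5.31*d^2 + 1.13*d - 3.26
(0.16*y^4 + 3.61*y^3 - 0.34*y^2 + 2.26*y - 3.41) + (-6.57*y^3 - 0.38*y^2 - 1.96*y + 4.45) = 0.16*y^4 - 2.96*y^3 - 0.72*y^2 + 0.3*y + 1.04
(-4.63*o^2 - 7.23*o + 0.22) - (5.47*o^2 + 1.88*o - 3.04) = -10.1*o^2 - 9.11*o + 3.26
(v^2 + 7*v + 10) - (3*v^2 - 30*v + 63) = -2*v^2 + 37*v - 53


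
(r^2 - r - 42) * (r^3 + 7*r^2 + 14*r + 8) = r^5 + 6*r^4 - 35*r^3 - 300*r^2 - 596*r - 336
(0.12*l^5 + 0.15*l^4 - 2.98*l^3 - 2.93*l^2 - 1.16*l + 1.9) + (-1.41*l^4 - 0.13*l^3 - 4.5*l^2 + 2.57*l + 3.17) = 0.12*l^5 - 1.26*l^4 - 3.11*l^3 - 7.43*l^2 + 1.41*l + 5.07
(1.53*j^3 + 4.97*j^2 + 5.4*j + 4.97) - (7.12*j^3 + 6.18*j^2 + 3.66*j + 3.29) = -5.59*j^3 - 1.21*j^2 + 1.74*j + 1.68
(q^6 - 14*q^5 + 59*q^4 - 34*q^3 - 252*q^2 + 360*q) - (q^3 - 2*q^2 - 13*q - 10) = q^6 - 14*q^5 + 59*q^4 - 35*q^3 - 250*q^2 + 373*q + 10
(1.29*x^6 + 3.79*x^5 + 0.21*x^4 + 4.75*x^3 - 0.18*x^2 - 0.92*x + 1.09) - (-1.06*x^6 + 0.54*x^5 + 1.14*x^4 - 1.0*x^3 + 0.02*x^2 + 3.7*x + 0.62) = 2.35*x^6 + 3.25*x^5 - 0.93*x^4 + 5.75*x^3 - 0.2*x^2 - 4.62*x + 0.47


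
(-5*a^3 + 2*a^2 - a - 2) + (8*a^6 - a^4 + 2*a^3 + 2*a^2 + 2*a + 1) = 8*a^6 - a^4 - 3*a^3 + 4*a^2 + a - 1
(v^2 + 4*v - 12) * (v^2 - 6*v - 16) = v^4 - 2*v^3 - 52*v^2 + 8*v + 192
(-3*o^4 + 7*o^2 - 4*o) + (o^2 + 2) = -3*o^4 + 8*o^2 - 4*o + 2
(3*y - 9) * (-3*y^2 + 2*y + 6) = -9*y^3 + 33*y^2 - 54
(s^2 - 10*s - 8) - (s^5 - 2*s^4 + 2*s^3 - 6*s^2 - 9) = -s^5 + 2*s^4 - 2*s^3 + 7*s^2 - 10*s + 1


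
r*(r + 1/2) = r^2 + r/2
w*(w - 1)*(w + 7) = w^3 + 6*w^2 - 7*w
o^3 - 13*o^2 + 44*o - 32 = (o - 8)*(o - 4)*(o - 1)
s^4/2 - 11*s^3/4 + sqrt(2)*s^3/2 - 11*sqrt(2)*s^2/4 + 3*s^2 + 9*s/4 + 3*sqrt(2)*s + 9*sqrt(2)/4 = (s/2 + sqrt(2)/2)*(s - 3)^2*(s + 1/2)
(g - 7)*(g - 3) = g^2 - 10*g + 21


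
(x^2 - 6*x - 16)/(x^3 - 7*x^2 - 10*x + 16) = 1/(x - 1)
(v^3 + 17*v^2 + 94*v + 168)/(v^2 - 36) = (v^2 + 11*v + 28)/(v - 6)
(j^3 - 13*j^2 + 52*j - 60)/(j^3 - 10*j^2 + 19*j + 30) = (j - 2)/(j + 1)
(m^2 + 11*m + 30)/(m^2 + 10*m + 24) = (m + 5)/(m + 4)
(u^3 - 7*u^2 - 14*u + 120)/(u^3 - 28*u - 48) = (u - 5)/(u + 2)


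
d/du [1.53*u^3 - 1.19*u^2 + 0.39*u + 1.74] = 4.59*u^2 - 2.38*u + 0.39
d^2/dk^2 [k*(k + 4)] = 2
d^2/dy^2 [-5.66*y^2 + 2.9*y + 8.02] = -11.3200000000000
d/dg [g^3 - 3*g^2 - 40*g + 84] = 3*g^2 - 6*g - 40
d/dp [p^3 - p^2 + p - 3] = 3*p^2 - 2*p + 1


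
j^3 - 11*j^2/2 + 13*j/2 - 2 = (j - 4)*(j - 1)*(j - 1/2)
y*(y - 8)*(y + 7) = y^3 - y^2 - 56*y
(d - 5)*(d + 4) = d^2 - d - 20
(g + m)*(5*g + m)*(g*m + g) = 5*g^3*m + 5*g^3 + 6*g^2*m^2 + 6*g^2*m + g*m^3 + g*m^2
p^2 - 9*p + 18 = (p - 6)*(p - 3)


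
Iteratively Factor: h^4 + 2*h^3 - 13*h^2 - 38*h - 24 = (h + 1)*(h^3 + h^2 - 14*h - 24) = (h + 1)*(h + 3)*(h^2 - 2*h - 8) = (h - 4)*(h + 1)*(h + 3)*(h + 2)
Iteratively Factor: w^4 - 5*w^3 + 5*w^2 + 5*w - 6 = (w + 1)*(w^3 - 6*w^2 + 11*w - 6) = (w - 3)*(w + 1)*(w^2 - 3*w + 2) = (w - 3)*(w - 1)*(w + 1)*(w - 2)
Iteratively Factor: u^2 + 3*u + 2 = (u + 1)*(u + 2)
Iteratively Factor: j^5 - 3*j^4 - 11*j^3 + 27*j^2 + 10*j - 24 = (j - 2)*(j^4 - j^3 - 13*j^2 + j + 12) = (j - 4)*(j - 2)*(j^3 + 3*j^2 - j - 3) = (j - 4)*(j - 2)*(j - 1)*(j^2 + 4*j + 3) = (j - 4)*(j - 2)*(j - 1)*(j + 1)*(j + 3)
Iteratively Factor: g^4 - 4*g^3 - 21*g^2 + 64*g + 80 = (g + 1)*(g^3 - 5*g^2 - 16*g + 80) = (g + 1)*(g + 4)*(g^2 - 9*g + 20) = (g - 5)*(g + 1)*(g + 4)*(g - 4)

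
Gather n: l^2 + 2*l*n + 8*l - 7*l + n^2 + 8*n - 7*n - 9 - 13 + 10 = l^2 + l + n^2 + n*(2*l + 1) - 12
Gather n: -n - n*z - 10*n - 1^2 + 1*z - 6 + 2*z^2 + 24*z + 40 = n*(-z - 11) + 2*z^2 + 25*z + 33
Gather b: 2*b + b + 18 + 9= 3*b + 27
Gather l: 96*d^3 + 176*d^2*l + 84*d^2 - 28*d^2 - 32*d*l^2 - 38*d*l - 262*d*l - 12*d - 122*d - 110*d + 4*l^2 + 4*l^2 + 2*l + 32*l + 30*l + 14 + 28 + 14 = 96*d^3 + 56*d^2 - 244*d + l^2*(8 - 32*d) + l*(176*d^2 - 300*d + 64) + 56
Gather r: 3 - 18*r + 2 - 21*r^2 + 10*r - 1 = -21*r^2 - 8*r + 4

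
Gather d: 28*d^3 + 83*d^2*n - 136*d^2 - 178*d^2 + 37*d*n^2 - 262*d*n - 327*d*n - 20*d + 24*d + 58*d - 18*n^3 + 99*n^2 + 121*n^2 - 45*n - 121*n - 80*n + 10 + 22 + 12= 28*d^3 + d^2*(83*n - 314) + d*(37*n^2 - 589*n + 62) - 18*n^3 + 220*n^2 - 246*n + 44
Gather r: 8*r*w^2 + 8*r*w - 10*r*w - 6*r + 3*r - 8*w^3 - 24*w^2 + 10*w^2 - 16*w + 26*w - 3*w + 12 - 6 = r*(8*w^2 - 2*w - 3) - 8*w^3 - 14*w^2 + 7*w + 6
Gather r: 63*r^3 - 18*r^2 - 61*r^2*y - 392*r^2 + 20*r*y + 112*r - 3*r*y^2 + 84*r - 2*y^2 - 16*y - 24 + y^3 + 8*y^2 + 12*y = 63*r^3 + r^2*(-61*y - 410) + r*(-3*y^2 + 20*y + 196) + y^3 + 6*y^2 - 4*y - 24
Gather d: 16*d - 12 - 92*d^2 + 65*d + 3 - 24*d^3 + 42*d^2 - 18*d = -24*d^3 - 50*d^2 + 63*d - 9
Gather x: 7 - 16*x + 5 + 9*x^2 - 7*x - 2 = 9*x^2 - 23*x + 10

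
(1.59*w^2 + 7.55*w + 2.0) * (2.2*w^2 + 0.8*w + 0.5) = 3.498*w^4 + 17.882*w^3 + 11.235*w^2 + 5.375*w + 1.0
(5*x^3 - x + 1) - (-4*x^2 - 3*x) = 5*x^3 + 4*x^2 + 2*x + 1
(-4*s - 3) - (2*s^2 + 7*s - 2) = -2*s^2 - 11*s - 1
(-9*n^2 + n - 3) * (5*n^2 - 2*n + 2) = -45*n^4 + 23*n^3 - 35*n^2 + 8*n - 6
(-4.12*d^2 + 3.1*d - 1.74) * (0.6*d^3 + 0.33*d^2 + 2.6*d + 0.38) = -2.472*d^5 + 0.5004*d^4 - 10.733*d^3 + 5.9202*d^2 - 3.346*d - 0.6612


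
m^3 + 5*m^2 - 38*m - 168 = (m - 6)*(m + 4)*(m + 7)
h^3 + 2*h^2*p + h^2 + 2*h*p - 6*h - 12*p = (h - 2)*(h + 3)*(h + 2*p)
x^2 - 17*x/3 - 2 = (x - 6)*(x + 1/3)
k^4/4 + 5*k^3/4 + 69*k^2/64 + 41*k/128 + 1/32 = (k/4 + 1)*(k + 1/4)^2*(k + 1/2)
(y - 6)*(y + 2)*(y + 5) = y^3 + y^2 - 32*y - 60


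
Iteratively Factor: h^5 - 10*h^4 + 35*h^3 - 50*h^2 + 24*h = (h - 3)*(h^4 - 7*h^3 + 14*h^2 - 8*h) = (h - 3)*(h - 1)*(h^3 - 6*h^2 + 8*h) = (h - 4)*(h - 3)*(h - 1)*(h^2 - 2*h) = (h - 4)*(h - 3)*(h - 2)*(h - 1)*(h)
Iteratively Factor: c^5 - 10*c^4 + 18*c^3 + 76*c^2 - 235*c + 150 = (c + 3)*(c^4 - 13*c^3 + 57*c^2 - 95*c + 50) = (c - 5)*(c + 3)*(c^3 - 8*c^2 + 17*c - 10) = (c - 5)*(c - 2)*(c + 3)*(c^2 - 6*c + 5) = (c - 5)^2*(c - 2)*(c + 3)*(c - 1)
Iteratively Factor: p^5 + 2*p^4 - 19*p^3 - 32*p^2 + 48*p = (p - 1)*(p^4 + 3*p^3 - 16*p^2 - 48*p) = (p - 4)*(p - 1)*(p^3 + 7*p^2 + 12*p) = (p - 4)*(p - 1)*(p + 4)*(p^2 + 3*p) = p*(p - 4)*(p - 1)*(p + 4)*(p + 3)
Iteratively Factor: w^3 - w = (w + 1)*(w^2 - w) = (w - 1)*(w + 1)*(w)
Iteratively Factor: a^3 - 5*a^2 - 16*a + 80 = (a + 4)*(a^2 - 9*a + 20) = (a - 5)*(a + 4)*(a - 4)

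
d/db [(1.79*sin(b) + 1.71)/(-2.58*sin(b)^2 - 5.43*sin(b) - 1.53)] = (4.6182*sin(b)^2 + 8.8236*sin(b) + 6.5466)*cos(b)/(6.6564*sin(b)^4 + 28.0188*sin(b)^3 + 37.3797*sin(b)^2 + 16.6158*sin(b) + 2.3409)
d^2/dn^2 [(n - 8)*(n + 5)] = 2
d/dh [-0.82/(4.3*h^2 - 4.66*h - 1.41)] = (7.052*h - 3.8212)/(-4.3*h^2 + 4.66*h + 1.41)^2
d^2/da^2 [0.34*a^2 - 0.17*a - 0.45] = 0.680000000000000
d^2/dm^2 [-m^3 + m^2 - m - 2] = 2 - 6*m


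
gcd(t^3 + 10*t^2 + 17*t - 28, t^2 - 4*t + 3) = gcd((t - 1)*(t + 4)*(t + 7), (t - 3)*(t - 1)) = t - 1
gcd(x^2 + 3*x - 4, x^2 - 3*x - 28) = x + 4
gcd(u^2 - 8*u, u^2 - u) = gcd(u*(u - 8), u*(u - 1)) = u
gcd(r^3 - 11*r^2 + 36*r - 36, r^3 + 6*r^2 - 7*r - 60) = r - 3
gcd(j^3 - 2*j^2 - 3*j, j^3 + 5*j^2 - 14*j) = j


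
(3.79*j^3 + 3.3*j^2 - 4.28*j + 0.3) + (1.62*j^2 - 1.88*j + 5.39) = 3.79*j^3 + 4.92*j^2 - 6.16*j + 5.69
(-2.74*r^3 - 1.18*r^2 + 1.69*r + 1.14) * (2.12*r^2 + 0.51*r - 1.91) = -5.8088*r^5 - 3.899*r^4 + 8.2144*r^3 + 5.5325*r^2 - 2.6465*r - 2.1774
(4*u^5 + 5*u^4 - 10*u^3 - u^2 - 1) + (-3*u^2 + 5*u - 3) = 4*u^5 + 5*u^4 - 10*u^3 - 4*u^2 + 5*u - 4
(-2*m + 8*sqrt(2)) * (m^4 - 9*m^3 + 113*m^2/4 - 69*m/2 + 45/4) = -2*m^5 + 8*sqrt(2)*m^4 + 18*m^4 - 72*sqrt(2)*m^3 - 113*m^3/2 + 69*m^2 + 226*sqrt(2)*m^2 - 276*sqrt(2)*m - 45*m/2 + 90*sqrt(2)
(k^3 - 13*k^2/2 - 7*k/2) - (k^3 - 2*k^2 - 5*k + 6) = -9*k^2/2 + 3*k/2 - 6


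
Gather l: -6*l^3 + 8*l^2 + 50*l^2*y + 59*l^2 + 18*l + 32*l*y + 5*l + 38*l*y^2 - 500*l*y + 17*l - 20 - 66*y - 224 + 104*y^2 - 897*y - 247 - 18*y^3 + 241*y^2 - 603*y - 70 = -6*l^3 + l^2*(50*y + 67) + l*(38*y^2 - 468*y + 40) - 18*y^3 + 345*y^2 - 1566*y - 561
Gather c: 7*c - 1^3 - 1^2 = 7*c - 2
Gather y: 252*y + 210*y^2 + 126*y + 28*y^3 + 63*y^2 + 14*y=28*y^3 + 273*y^2 + 392*y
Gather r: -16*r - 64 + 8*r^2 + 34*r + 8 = 8*r^2 + 18*r - 56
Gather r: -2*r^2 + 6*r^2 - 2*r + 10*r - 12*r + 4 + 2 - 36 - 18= 4*r^2 - 4*r - 48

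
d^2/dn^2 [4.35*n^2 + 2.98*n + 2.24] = 8.70000000000000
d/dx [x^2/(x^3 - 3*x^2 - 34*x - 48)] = x*(-x^3 - 34*x - 96)/(x^6 - 6*x^5 - 59*x^4 + 108*x^3 + 1444*x^2 + 3264*x + 2304)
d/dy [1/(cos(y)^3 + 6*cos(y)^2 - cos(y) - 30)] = (3*cos(y)^2 + 12*cos(y) - 1)*sin(y)/(cos(y)^3 + 6*cos(y)^2 - cos(y) - 30)^2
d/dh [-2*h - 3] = -2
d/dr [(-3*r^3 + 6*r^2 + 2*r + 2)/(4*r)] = -3*r/2 + 3/2 - 1/(2*r^2)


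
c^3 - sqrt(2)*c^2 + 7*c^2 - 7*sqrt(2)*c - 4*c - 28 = (c + 7)*(c - 2*sqrt(2))*(c + sqrt(2))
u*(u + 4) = u^2 + 4*u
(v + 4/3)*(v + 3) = v^2 + 13*v/3 + 4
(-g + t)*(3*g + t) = -3*g^2 + 2*g*t + t^2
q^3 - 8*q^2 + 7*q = q*(q - 7)*(q - 1)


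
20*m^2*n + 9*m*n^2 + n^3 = n*(4*m + n)*(5*m + n)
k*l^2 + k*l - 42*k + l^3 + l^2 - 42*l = (k + l)*(l - 6)*(l + 7)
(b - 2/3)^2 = b^2 - 4*b/3 + 4/9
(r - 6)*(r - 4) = r^2 - 10*r + 24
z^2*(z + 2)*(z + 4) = z^4 + 6*z^3 + 8*z^2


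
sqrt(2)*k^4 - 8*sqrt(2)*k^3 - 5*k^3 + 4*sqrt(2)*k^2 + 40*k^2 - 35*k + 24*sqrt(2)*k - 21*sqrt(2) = (k - 7)*(k - 1)*(k - 3*sqrt(2))*(sqrt(2)*k + 1)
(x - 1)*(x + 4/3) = x^2 + x/3 - 4/3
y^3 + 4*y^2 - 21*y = y*(y - 3)*(y + 7)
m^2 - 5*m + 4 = (m - 4)*(m - 1)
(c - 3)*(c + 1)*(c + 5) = c^3 + 3*c^2 - 13*c - 15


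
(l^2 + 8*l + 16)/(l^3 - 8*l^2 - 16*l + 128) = (l + 4)/(l^2 - 12*l + 32)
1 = 1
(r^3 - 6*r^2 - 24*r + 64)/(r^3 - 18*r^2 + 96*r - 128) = (r + 4)/(r - 8)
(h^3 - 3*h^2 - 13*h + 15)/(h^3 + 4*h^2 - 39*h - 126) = (h^2 - 6*h + 5)/(h^2 + h - 42)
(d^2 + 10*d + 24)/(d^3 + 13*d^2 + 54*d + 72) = 1/(d + 3)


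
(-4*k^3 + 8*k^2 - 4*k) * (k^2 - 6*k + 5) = -4*k^5 + 32*k^4 - 72*k^3 + 64*k^2 - 20*k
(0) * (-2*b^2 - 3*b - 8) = 0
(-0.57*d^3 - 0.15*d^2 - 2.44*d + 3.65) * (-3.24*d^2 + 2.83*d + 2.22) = 1.8468*d^5 - 1.1271*d^4 + 6.2157*d^3 - 19.0642*d^2 + 4.9127*d + 8.103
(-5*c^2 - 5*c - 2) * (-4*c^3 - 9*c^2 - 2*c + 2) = 20*c^5 + 65*c^4 + 63*c^3 + 18*c^2 - 6*c - 4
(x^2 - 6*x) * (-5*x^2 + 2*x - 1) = -5*x^4 + 32*x^3 - 13*x^2 + 6*x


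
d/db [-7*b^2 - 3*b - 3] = -14*b - 3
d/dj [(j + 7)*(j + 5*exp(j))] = j + (j + 7)*(5*exp(j) + 1) + 5*exp(j)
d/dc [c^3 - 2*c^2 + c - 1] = 3*c^2 - 4*c + 1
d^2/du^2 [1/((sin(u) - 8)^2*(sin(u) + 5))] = (-9*sin(u)^4 - 23*sin(u)^3 - 232*sin(u)^2 - 64*sin(u) + 118)/((sin(u) - 8)^4*(sin(u) + 5)^3)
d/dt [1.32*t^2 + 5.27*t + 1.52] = 2.64*t + 5.27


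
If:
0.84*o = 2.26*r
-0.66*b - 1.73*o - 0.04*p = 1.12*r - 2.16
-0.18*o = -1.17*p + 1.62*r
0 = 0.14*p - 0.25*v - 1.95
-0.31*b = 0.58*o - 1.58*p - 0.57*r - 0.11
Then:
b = 1.53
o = 0.53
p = 0.35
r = 0.20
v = -7.60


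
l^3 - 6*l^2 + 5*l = l*(l - 5)*(l - 1)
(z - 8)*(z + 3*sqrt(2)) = z^2 - 8*z + 3*sqrt(2)*z - 24*sqrt(2)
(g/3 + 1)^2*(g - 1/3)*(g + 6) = g^4/9 + 35*g^3/27 + 41*g^2/9 + 13*g/3 - 2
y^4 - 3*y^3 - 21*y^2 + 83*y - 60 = (y - 4)*(y - 3)*(y - 1)*(y + 5)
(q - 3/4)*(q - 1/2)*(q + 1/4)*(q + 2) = q^4 + q^3 - 31*q^2/16 + 7*q/32 + 3/16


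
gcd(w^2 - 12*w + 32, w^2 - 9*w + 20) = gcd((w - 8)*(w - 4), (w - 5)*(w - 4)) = w - 4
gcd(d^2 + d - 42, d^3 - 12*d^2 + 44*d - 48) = d - 6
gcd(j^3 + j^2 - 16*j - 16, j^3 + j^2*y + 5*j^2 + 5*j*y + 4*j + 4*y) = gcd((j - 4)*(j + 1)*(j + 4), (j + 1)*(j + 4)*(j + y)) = j^2 + 5*j + 4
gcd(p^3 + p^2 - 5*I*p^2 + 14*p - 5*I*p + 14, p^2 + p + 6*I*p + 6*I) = p + 1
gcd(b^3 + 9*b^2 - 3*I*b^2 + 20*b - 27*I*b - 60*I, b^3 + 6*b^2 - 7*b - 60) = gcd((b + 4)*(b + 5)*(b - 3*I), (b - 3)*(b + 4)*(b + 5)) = b^2 + 9*b + 20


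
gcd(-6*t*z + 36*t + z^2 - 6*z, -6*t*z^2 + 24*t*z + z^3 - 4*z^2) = -6*t + z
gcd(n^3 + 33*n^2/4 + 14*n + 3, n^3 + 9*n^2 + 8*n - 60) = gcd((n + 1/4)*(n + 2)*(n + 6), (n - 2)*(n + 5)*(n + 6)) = n + 6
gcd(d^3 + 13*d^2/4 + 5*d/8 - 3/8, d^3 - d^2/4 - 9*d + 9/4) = d^2 + 11*d/4 - 3/4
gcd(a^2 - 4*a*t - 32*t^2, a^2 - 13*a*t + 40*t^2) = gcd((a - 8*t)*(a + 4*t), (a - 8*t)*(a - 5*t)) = -a + 8*t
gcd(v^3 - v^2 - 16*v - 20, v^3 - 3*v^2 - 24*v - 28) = v^2 + 4*v + 4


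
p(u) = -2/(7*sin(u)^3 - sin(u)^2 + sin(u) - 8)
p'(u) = -2*(-21*sin(u)^2*cos(u) + 2*sin(u)*cos(u) - cos(u))/(7*sin(u)^3 - sin(u)^2 + sin(u) - 8)^2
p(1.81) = 1.29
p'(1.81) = -3.71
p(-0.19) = 0.24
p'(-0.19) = 0.06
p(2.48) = 0.33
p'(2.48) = -0.32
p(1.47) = 1.82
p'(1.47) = 3.29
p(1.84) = 1.18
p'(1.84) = -3.44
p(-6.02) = 0.26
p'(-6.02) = 0.06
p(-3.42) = 0.26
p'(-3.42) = -0.07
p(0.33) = 0.27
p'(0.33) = 0.09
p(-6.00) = 0.26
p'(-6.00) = 0.07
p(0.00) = 0.25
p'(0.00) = 0.03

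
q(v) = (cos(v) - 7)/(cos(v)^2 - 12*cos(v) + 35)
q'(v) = (2*sin(v)*cos(v) - 12*sin(v))*(cos(v) - 7)/(cos(v)^2 - 12*cos(v) + 35)^2 - sin(v)/(cos(v)^2 - 12*cos(v) + 35)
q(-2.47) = -0.17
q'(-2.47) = -0.02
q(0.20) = -0.25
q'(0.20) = 0.01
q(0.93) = -0.23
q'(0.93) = 0.04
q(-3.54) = -0.17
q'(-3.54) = 0.01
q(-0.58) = -0.24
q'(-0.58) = -0.03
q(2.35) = -0.18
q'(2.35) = 0.02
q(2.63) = -0.17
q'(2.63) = 0.01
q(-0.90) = -0.23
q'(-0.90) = -0.04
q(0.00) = -0.25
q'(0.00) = 0.00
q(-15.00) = -0.17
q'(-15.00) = -0.02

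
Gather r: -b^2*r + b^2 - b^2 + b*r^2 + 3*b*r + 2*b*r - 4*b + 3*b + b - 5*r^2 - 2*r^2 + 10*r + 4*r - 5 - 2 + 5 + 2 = r^2*(b - 7) + r*(-b^2 + 5*b + 14)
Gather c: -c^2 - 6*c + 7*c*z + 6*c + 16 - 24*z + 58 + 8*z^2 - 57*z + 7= -c^2 + 7*c*z + 8*z^2 - 81*z + 81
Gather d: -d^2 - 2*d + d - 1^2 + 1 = -d^2 - d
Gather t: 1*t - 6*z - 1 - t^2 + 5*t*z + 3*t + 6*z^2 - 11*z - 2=-t^2 + t*(5*z + 4) + 6*z^2 - 17*z - 3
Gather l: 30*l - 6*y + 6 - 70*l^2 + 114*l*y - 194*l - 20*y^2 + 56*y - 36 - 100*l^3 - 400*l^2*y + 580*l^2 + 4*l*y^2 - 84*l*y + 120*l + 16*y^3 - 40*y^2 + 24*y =-100*l^3 + l^2*(510 - 400*y) + l*(4*y^2 + 30*y - 44) + 16*y^3 - 60*y^2 + 74*y - 30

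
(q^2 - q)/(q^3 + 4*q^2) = (q - 1)/(q*(q + 4))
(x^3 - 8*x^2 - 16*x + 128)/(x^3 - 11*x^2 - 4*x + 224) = (x - 4)/(x - 7)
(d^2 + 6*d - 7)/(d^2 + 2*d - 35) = (d - 1)/(d - 5)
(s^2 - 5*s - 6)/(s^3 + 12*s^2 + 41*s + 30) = (s - 6)/(s^2 + 11*s + 30)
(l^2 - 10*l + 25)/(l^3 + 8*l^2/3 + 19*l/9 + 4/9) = 9*(l^2 - 10*l + 25)/(9*l^3 + 24*l^2 + 19*l + 4)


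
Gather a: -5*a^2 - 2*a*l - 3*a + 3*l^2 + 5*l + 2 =-5*a^2 + a*(-2*l - 3) + 3*l^2 + 5*l + 2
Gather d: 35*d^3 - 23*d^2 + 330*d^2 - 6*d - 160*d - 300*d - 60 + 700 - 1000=35*d^3 + 307*d^2 - 466*d - 360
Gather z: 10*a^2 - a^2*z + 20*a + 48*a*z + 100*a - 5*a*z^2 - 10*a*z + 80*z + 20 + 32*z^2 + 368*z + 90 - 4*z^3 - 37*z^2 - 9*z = 10*a^2 + 120*a - 4*z^3 + z^2*(-5*a - 5) + z*(-a^2 + 38*a + 439) + 110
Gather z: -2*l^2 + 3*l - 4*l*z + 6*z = -2*l^2 + 3*l + z*(6 - 4*l)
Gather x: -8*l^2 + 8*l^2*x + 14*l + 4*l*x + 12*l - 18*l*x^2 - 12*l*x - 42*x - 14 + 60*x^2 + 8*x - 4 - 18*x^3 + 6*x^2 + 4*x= -8*l^2 + 26*l - 18*x^3 + x^2*(66 - 18*l) + x*(8*l^2 - 8*l - 30) - 18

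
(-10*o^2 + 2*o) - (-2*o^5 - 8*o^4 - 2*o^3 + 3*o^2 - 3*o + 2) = 2*o^5 + 8*o^4 + 2*o^3 - 13*o^2 + 5*o - 2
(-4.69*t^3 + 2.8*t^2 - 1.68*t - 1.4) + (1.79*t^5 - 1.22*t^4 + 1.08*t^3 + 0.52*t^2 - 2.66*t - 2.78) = 1.79*t^5 - 1.22*t^4 - 3.61*t^3 + 3.32*t^2 - 4.34*t - 4.18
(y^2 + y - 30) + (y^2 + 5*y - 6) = 2*y^2 + 6*y - 36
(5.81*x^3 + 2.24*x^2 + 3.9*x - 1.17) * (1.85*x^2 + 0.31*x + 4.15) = 10.7485*x^5 + 5.9451*x^4 + 32.0209*x^3 + 8.3405*x^2 + 15.8223*x - 4.8555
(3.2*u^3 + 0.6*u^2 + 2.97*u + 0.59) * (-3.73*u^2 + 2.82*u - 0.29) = -11.936*u^5 + 6.786*u^4 - 10.3141*u^3 + 6.0007*u^2 + 0.8025*u - 0.1711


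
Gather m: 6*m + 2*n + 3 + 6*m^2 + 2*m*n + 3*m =6*m^2 + m*(2*n + 9) + 2*n + 3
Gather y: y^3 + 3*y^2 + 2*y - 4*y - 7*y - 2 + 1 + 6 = y^3 + 3*y^2 - 9*y + 5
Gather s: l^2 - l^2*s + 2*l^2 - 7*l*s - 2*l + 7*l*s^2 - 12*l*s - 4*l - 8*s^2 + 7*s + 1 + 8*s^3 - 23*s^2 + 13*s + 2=3*l^2 - 6*l + 8*s^3 + s^2*(7*l - 31) + s*(-l^2 - 19*l + 20) + 3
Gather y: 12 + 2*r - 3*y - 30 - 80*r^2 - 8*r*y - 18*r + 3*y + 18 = -80*r^2 - 8*r*y - 16*r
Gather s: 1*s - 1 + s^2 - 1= s^2 + s - 2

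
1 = 1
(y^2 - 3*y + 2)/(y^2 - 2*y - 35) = (-y^2 + 3*y - 2)/(-y^2 + 2*y + 35)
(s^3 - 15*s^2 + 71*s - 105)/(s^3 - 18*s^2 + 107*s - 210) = (s - 3)/(s - 6)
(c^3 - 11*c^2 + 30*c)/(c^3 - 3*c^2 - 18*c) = (c - 5)/(c + 3)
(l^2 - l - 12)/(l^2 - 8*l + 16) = (l + 3)/(l - 4)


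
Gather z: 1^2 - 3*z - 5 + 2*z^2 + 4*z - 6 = 2*z^2 + z - 10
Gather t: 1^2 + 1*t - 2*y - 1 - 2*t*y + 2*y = t*(1 - 2*y)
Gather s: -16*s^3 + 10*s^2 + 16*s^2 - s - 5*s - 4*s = -16*s^3 + 26*s^2 - 10*s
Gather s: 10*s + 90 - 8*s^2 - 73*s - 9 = -8*s^2 - 63*s + 81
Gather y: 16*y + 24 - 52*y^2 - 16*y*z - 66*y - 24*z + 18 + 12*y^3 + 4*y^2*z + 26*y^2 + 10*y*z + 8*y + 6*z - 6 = 12*y^3 + y^2*(4*z - 26) + y*(-6*z - 42) - 18*z + 36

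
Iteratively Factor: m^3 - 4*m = (m + 2)*(m^2 - 2*m) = (m - 2)*(m + 2)*(m)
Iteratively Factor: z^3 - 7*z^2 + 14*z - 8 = (z - 2)*(z^2 - 5*z + 4) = (z - 2)*(z - 1)*(z - 4)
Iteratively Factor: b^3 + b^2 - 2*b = (b - 1)*(b^2 + 2*b) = b*(b - 1)*(b + 2)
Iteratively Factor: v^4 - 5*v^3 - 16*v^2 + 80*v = (v + 4)*(v^3 - 9*v^2 + 20*v) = (v - 5)*(v + 4)*(v^2 - 4*v) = v*(v - 5)*(v + 4)*(v - 4)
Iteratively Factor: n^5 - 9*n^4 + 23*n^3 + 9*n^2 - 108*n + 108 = (n - 3)*(n^4 - 6*n^3 + 5*n^2 + 24*n - 36) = (n - 3)*(n - 2)*(n^3 - 4*n^2 - 3*n + 18) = (n - 3)^2*(n - 2)*(n^2 - n - 6) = (n - 3)^2*(n - 2)*(n + 2)*(n - 3)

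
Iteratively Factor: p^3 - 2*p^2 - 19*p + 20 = (p + 4)*(p^2 - 6*p + 5) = (p - 1)*(p + 4)*(p - 5)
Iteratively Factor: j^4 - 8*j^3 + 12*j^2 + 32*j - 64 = (j - 2)*(j^3 - 6*j^2 + 32) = (j - 4)*(j - 2)*(j^2 - 2*j - 8) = (j - 4)*(j - 2)*(j + 2)*(j - 4)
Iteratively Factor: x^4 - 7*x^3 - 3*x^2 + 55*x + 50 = (x - 5)*(x^3 - 2*x^2 - 13*x - 10) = (x - 5)*(x + 2)*(x^2 - 4*x - 5) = (x - 5)*(x + 1)*(x + 2)*(x - 5)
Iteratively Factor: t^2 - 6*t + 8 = (t - 4)*(t - 2)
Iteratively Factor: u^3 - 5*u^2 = (u)*(u^2 - 5*u) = u^2*(u - 5)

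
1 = 1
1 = 1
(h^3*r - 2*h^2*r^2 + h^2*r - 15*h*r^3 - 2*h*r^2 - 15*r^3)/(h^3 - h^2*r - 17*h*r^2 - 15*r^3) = r*(h + 1)/(h + r)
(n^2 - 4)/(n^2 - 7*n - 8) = (4 - n^2)/(-n^2 + 7*n + 8)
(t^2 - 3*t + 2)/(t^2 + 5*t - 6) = (t - 2)/(t + 6)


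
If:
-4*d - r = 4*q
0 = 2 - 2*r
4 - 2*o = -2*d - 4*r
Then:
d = -q - 1/4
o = 15/4 - q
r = 1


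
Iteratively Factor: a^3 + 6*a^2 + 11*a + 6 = (a + 2)*(a^2 + 4*a + 3) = (a + 1)*(a + 2)*(a + 3)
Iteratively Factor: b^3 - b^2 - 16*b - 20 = (b + 2)*(b^2 - 3*b - 10) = (b - 5)*(b + 2)*(b + 2)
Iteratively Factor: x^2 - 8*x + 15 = (x - 3)*(x - 5)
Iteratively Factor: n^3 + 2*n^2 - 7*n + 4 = (n + 4)*(n^2 - 2*n + 1) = (n - 1)*(n + 4)*(n - 1)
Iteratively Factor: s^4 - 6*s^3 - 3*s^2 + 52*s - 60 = (s - 5)*(s^3 - s^2 - 8*s + 12) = (s - 5)*(s - 2)*(s^2 + s - 6) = (s - 5)*(s - 2)^2*(s + 3)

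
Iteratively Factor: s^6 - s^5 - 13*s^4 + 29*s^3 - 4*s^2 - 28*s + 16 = (s - 1)*(s^5 - 13*s^3 + 16*s^2 + 12*s - 16) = (s - 1)*(s + 4)*(s^4 - 4*s^3 + 3*s^2 + 4*s - 4) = (s - 2)*(s - 1)*(s + 4)*(s^3 - 2*s^2 - s + 2) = (s - 2)*(s - 1)^2*(s + 4)*(s^2 - s - 2) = (s - 2)^2*(s - 1)^2*(s + 4)*(s + 1)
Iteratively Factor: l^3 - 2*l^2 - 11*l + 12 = (l + 3)*(l^2 - 5*l + 4) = (l - 4)*(l + 3)*(l - 1)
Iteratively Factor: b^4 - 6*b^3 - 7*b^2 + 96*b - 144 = (b + 4)*(b^3 - 10*b^2 + 33*b - 36) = (b - 3)*(b + 4)*(b^2 - 7*b + 12) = (b - 4)*(b - 3)*(b + 4)*(b - 3)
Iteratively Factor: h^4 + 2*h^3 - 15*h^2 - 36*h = (h - 4)*(h^3 + 6*h^2 + 9*h) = h*(h - 4)*(h^2 + 6*h + 9) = h*(h - 4)*(h + 3)*(h + 3)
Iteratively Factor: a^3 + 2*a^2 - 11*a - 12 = (a + 4)*(a^2 - 2*a - 3) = (a + 1)*(a + 4)*(a - 3)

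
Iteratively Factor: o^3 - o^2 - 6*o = (o - 3)*(o^2 + 2*o) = o*(o - 3)*(o + 2)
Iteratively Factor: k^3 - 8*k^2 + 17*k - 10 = (k - 1)*(k^2 - 7*k + 10) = (k - 2)*(k - 1)*(k - 5)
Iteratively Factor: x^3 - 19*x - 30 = (x - 5)*(x^2 + 5*x + 6) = (x - 5)*(x + 2)*(x + 3)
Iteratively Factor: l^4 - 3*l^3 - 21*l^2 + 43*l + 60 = (l + 4)*(l^3 - 7*l^2 + 7*l + 15) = (l - 5)*(l + 4)*(l^2 - 2*l - 3) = (l - 5)*(l - 3)*(l + 4)*(l + 1)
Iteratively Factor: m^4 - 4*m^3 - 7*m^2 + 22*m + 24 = (m - 4)*(m^3 - 7*m - 6) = (m - 4)*(m + 2)*(m^2 - 2*m - 3) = (m - 4)*(m - 3)*(m + 2)*(m + 1)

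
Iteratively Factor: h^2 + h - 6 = (h + 3)*(h - 2)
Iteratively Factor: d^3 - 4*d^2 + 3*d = (d)*(d^2 - 4*d + 3) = d*(d - 3)*(d - 1)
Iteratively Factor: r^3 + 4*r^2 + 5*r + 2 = (r + 1)*(r^2 + 3*r + 2) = (r + 1)*(r + 2)*(r + 1)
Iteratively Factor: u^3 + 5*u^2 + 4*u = (u + 4)*(u^2 + u) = u*(u + 4)*(u + 1)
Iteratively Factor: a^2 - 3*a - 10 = (a + 2)*(a - 5)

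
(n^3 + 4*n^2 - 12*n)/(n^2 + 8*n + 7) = n*(n^2 + 4*n - 12)/(n^2 + 8*n + 7)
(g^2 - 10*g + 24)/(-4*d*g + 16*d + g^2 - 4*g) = (6 - g)/(4*d - g)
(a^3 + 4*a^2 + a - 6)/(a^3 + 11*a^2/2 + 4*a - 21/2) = 2*(a + 2)/(2*a + 7)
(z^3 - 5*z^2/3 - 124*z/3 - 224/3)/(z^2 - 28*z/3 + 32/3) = (3*z^2 + 19*z + 28)/(3*z - 4)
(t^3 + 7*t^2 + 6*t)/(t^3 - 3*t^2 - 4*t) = (t + 6)/(t - 4)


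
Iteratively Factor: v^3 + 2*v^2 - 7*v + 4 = (v - 1)*(v^2 + 3*v - 4) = (v - 1)*(v + 4)*(v - 1)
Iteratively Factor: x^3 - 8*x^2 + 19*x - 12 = (x - 3)*(x^2 - 5*x + 4) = (x - 3)*(x - 1)*(x - 4)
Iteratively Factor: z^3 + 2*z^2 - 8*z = (z)*(z^2 + 2*z - 8) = z*(z + 4)*(z - 2)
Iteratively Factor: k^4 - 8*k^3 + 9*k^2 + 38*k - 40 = (k - 4)*(k^3 - 4*k^2 - 7*k + 10) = (k - 4)*(k + 2)*(k^2 - 6*k + 5) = (k - 5)*(k - 4)*(k + 2)*(k - 1)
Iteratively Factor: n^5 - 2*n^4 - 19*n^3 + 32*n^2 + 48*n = (n - 3)*(n^4 + n^3 - 16*n^2 - 16*n) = (n - 3)*(n + 4)*(n^3 - 3*n^2 - 4*n) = n*(n - 3)*(n + 4)*(n^2 - 3*n - 4) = n*(n - 4)*(n - 3)*(n + 4)*(n + 1)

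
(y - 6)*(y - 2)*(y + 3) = y^3 - 5*y^2 - 12*y + 36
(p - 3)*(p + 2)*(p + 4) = p^3 + 3*p^2 - 10*p - 24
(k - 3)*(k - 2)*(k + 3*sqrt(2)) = k^3 - 5*k^2 + 3*sqrt(2)*k^2 - 15*sqrt(2)*k + 6*k + 18*sqrt(2)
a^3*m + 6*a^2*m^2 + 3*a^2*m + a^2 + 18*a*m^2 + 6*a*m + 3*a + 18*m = (a + 3)*(a + 6*m)*(a*m + 1)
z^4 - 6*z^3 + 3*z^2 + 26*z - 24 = (z - 4)*(z - 3)*(z - 1)*(z + 2)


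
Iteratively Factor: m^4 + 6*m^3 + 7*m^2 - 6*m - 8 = (m + 4)*(m^3 + 2*m^2 - m - 2) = (m + 2)*(m + 4)*(m^2 - 1) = (m + 1)*(m + 2)*(m + 4)*(m - 1)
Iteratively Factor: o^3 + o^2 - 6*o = (o + 3)*(o^2 - 2*o) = o*(o + 3)*(o - 2)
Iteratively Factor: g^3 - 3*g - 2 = (g - 2)*(g^2 + 2*g + 1) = (g - 2)*(g + 1)*(g + 1)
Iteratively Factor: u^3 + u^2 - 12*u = (u + 4)*(u^2 - 3*u) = (u - 3)*(u + 4)*(u)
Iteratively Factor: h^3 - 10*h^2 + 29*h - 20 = (h - 4)*(h^2 - 6*h + 5) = (h - 4)*(h - 1)*(h - 5)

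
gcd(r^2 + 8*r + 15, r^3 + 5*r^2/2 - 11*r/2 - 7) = 1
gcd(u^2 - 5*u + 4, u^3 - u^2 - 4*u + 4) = u - 1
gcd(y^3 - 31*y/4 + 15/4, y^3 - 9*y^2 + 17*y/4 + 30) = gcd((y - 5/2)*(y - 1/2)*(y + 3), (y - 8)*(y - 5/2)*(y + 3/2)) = y - 5/2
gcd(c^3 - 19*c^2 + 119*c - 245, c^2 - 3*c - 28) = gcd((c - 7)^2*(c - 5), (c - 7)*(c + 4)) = c - 7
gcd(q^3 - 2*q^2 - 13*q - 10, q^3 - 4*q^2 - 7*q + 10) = q^2 - 3*q - 10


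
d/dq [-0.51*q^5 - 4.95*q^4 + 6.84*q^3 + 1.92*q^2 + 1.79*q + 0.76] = -2.55*q^4 - 19.8*q^3 + 20.52*q^2 + 3.84*q + 1.79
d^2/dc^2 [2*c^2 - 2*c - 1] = 4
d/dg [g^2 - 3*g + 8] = 2*g - 3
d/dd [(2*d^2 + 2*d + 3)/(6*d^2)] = (-d - 3)/(3*d^3)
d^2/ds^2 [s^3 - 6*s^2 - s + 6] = 6*s - 12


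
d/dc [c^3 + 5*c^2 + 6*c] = 3*c^2 + 10*c + 6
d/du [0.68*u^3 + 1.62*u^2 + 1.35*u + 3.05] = 2.04*u^2 + 3.24*u + 1.35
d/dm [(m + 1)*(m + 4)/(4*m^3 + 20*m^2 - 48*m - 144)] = (-m^4 - 10*m^3 - 49*m^2 - 112*m - 132)/(4*(m^6 + 10*m^5 + m^4 - 192*m^3 - 216*m^2 + 864*m + 1296))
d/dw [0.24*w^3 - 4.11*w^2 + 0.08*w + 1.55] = 0.72*w^2 - 8.22*w + 0.08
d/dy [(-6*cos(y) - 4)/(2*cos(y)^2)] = -(3*cos(y) + 4)*sin(y)/cos(y)^3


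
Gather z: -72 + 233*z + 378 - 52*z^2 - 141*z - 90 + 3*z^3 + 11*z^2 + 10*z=3*z^3 - 41*z^2 + 102*z + 216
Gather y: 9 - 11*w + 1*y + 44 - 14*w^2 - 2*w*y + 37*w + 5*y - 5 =-14*w^2 + 26*w + y*(6 - 2*w) + 48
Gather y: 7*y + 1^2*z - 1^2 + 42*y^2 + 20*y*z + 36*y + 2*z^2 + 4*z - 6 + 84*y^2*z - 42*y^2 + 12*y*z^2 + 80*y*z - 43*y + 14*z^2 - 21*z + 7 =84*y^2*z + y*(12*z^2 + 100*z) + 16*z^2 - 16*z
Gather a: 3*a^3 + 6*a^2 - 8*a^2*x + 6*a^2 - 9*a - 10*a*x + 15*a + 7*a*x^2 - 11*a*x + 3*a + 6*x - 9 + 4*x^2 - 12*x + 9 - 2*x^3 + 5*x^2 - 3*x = 3*a^3 + a^2*(12 - 8*x) + a*(7*x^2 - 21*x + 9) - 2*x^3 + 9*x^2 - 9*x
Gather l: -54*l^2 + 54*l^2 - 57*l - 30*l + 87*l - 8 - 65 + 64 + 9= 0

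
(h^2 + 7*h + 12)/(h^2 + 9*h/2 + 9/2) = 2*(h + 4)/(2*h + 3)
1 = 1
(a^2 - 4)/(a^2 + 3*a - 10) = (a + 2)/(a + 5)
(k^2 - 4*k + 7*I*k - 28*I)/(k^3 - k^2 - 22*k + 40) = (k + 7*I)/(k^2 + 3*k - 10)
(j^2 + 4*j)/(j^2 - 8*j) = (j + 4)/(j - 8)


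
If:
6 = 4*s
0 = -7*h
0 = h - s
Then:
No Solution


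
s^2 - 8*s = s*(s - 8)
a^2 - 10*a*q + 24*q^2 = (a - 6*q)*(a - 4*q)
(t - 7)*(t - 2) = t^2 - 9*t + 14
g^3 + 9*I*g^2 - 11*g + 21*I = (g - I)*(g + 3*I)*(g + 7*I)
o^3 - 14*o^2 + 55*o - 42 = (o - 7)*(o - 6)*(o - 1)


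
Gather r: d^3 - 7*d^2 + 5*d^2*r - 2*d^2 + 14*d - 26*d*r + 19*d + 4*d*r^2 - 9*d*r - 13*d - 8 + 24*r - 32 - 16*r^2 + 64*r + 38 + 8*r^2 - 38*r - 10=d^3 - 9*d^2 + 20*d + r^2*(4*d - 8) + r*(5*d^2 - 35*d + 50) - 12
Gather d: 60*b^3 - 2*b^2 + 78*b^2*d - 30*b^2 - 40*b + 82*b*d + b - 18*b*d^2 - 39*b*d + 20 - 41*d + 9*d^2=60*b^3 - 32*b^2 - 39*b + d^2*(9 - 18*b) + d*(78*b^2 + 43*b - 41) + 20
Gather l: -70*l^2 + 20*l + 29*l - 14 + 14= -70*l^2 + 49*l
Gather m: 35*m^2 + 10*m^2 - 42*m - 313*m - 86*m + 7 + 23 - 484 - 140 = 45*m^2 - 441*m - 594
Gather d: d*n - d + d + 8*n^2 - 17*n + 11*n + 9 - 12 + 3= d*n + 8*n^2 - 6*n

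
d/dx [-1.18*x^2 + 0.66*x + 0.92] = 0.66 - 2.36*x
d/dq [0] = 0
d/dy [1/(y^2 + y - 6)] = (-2*y - 1)/(y^2 + y - 6)^2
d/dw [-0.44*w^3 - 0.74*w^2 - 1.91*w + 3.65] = -1.32*w^2 - 1.48*w - 1.91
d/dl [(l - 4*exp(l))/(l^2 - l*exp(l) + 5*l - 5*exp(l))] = ((1 - 4*exp(l))*(l^2 - l*exp(l) + 5*l - 5*exp(l)) + (l - 4*exp(l))*(l*exp(l) - 2*l + 6*exp(l) - 5))/(l^2 - l*exp(l) + 5*l - 5*exp(l))^2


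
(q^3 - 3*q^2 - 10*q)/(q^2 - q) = (q^2 - 3*q - 10)/(q - 1)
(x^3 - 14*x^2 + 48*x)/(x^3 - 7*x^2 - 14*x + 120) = x*(x - 8)/(x^2 - x - 20)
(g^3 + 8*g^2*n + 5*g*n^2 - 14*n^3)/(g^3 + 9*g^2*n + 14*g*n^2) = (g - n)/g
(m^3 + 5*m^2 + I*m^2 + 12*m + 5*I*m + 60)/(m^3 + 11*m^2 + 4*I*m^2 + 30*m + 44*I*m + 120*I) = (m - 3*I)/(m + 6)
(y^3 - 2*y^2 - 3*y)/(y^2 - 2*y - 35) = y*(-y^2 + 2*y + 3)/(-y^2 + 2*y + 35)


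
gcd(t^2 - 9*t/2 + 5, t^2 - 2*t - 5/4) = t - 5/2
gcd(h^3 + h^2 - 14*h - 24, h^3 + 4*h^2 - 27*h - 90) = h + 3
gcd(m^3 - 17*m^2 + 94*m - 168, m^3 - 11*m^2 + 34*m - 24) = m^2 - 10*m + 24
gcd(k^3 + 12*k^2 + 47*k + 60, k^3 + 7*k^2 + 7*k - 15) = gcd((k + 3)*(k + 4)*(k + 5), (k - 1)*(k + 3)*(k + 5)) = k^2 + 8*k + 15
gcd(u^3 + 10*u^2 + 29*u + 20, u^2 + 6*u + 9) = 1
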